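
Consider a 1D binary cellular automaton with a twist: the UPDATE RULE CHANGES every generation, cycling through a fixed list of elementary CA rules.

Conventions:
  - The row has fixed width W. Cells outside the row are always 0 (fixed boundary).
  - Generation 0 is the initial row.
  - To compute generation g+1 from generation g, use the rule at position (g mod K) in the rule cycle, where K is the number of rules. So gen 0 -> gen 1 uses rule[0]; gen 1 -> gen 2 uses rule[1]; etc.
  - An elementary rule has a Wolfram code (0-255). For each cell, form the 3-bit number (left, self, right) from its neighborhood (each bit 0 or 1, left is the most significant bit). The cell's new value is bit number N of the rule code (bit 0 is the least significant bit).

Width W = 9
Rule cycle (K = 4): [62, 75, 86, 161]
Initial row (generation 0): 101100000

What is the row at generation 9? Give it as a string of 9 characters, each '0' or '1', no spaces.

Answer: 000000000

Derivation:
Gen 0: 101100000
Gen 1 (rule 62): 111010000
Gen 2 (rule 75): 101000111
Gen 3 (rule 86): 101101001
Gen 4 (rule 161): 010010000
Gen 5 (rule 62): 111111000
Gen 6 (rule 75): 100001011
Gen 7 (rule 86): 110011001
Gen 8 (rule 161): 000000000
Gen 9 (rule 62): 000000000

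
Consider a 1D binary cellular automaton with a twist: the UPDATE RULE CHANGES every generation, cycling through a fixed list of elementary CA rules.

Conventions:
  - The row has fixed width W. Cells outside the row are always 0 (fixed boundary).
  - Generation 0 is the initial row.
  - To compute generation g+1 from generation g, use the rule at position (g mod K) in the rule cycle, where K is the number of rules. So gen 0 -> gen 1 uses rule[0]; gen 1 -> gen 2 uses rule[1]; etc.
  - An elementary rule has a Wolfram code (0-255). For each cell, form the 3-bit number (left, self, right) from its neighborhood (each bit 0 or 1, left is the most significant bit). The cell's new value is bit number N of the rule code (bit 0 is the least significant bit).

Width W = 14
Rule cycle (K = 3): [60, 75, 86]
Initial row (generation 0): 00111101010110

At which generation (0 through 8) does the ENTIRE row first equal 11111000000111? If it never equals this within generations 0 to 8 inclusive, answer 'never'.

Gen 0: 00111101010110
Gen 1 (rule 60): 00100011111101
Gen 2 (rule 75): 11001110000100
Gen 3 (rule 86): 01110011001110
Gen 4 (rule 60): 01001010101001
Gen 5 (rule 75): 10010000000010
Gen 6 (rule 86): 11111000000111
Gen 7 (rule 60): 10000100000100
Gen 8 (rule 75): 00111001111001

Answer: 6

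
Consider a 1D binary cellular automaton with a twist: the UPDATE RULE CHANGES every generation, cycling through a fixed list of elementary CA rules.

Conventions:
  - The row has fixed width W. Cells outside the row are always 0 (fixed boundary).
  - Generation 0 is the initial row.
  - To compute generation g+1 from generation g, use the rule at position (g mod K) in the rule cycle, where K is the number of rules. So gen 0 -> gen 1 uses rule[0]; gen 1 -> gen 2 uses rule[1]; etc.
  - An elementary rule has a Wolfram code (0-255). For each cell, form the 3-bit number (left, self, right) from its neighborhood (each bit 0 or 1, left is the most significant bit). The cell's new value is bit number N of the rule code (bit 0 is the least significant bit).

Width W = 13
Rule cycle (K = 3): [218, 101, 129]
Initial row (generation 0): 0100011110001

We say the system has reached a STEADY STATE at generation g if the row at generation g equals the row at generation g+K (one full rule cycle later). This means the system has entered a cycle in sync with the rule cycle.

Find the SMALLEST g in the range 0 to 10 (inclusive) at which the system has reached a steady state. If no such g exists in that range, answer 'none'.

Answer: 4

Derivation:
Gen 0: 0100011110001
Gen 1 (rule 218): 1010111111010
Gen 2 (rule 101): 1111000001110
Gen 3 (rule 129): 0110011100100
Gen 4 (rule 218): 1111111111010
Gen 5 (rule 101): 0000000001110
Gen 6 (rule 129): 1111111100100
Gen 7 (rule 218): 1111111111010
Gen 8 (rule 101): 0000000001110
Gen 9 (rule 129): 1111111100100
Gen 10 (rule 218): 1111111111010
Gen 11 (rule 101): 0000000001110
Gen 12 (rule 129): 1111111100100
Gen 13 (rule 218): 1111111111010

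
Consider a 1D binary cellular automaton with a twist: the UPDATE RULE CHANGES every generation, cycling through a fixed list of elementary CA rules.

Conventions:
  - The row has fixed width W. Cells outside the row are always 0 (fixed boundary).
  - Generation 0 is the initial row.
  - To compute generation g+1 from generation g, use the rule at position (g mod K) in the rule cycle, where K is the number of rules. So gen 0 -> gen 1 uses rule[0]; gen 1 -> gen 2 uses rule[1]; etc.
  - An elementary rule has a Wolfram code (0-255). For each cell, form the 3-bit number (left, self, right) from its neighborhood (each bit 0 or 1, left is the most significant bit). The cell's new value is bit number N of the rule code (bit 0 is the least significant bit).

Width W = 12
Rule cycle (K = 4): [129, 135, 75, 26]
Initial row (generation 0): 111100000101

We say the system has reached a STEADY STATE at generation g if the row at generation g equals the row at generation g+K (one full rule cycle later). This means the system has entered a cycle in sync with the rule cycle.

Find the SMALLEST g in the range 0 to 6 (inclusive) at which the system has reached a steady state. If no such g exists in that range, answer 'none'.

Gen 0: 111100000101
Gen 1 (rule 129): 011001110000
Gen 2 (rule 135): 100010100111
Gen 3 (rule 75): 001100001101
Gen 4 (rule 26): 011010011000
Gen 5 (rule 129): 000000000011
Gen 6 (rule 135): 111111111100
Gen 7 (rule 75): 100000000101
Gen 8 (rule 26): 010000001000
Gen 9 (rule 129): 000111100011
Gen 10 (rule 135): 111011001100

Answer: none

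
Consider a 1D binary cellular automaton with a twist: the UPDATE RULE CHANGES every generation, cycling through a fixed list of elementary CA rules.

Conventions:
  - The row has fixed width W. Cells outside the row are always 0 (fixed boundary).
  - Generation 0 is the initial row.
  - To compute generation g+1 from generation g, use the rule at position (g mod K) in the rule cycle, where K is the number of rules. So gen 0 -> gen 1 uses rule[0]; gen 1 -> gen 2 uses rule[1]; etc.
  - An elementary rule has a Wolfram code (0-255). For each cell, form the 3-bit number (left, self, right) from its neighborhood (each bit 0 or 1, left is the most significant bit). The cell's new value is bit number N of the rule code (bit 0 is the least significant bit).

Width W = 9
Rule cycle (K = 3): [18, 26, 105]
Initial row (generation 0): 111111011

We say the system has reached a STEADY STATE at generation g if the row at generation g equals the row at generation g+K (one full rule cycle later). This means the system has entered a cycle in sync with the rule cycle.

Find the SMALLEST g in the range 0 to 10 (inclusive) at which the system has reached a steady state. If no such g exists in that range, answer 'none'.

Answer: 1

Derivation:
Gen 0: 111111011
Gen 1 (rule 18): 000000000
Gen 2 (rule 26): 000000000
Gen 3 (rule 105): 111111111
Gen 4 (rule 18): 000000000
Gen 5 (rule 26): 000000000
Gen 6 (rule 105): 111111111
Gen 7 (rule 18): 000000000
Gen 8 (rule 26): 000000000
Gen 9 (rule 105): 111111111
Gen 10 (rule 18): 000000000
Gen 11 (rule 26): 000000000
Gen 12 (rule 105): 111111111
Gen 13 (rule 18): 000000000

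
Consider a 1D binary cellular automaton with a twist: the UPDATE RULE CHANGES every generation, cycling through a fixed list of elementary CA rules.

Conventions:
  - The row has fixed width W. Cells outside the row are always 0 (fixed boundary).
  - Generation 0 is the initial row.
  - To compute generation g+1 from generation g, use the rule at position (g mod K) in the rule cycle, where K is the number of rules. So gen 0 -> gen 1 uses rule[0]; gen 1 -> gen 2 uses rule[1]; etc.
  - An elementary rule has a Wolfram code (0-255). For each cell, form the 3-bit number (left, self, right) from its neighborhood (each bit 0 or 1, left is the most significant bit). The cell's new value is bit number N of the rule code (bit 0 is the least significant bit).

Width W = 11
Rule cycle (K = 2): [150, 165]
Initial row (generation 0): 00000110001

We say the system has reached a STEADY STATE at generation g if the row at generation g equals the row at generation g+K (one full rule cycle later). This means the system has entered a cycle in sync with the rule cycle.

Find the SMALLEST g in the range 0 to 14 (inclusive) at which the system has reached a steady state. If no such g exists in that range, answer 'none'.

Gen 0: 00000110001
Gen 1 (rule 150): 00001001011
Gen 2 (rule 165): 11101001100
Gen 3 (rule 150): 01001110010
Gen 4 (rule 165): 01000100010
Gen 5 (rule 150): 11101110111
Gen 6 (rule 165): 01010101010
Gen 7 (rule 150): 11010101011
Gen 8 (rule 165): 00111111100
Gen 9 (rule 150): 01011111010
Gen 10 (rule 165): 01101110110
Gen 11 (rule 150): 10000100001
Gen 12 (rule 165): 10110101101
Gen 13 (rule 150): 10000100001
Gen 14 (rule 165): 10110101101
Gen 15 (rule 150): 10000100001
Gen 16 (rule 165): 10110101101

Answer: 11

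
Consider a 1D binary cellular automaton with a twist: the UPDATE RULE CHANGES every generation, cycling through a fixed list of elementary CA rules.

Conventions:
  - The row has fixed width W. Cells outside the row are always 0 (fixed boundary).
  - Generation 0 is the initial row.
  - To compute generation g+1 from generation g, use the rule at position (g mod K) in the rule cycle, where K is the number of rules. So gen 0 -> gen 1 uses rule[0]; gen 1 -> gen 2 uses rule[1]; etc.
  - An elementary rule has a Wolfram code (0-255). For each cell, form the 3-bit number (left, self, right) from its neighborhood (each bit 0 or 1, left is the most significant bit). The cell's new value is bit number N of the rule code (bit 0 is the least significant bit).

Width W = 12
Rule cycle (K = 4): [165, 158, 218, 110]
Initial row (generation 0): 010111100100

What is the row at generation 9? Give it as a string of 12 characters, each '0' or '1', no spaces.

Answer: 100010011101

Derivation:
Gen 0: 010111100100
Gen 1 (rule 165): 011011000101
Gen 2 (rule 158): 110010101101
Gen 3 (rule 218): 111100001100
Gen 4 (rule 110): 100100011100
Gen 5 (rule 165): 100101001001
Gen 6 (rule 158): 111101111111
Gen 7 (rule 218): 111101111111
Gen 8 (rule 110): 100111000001
Gen 9 (rule 165): 100010011101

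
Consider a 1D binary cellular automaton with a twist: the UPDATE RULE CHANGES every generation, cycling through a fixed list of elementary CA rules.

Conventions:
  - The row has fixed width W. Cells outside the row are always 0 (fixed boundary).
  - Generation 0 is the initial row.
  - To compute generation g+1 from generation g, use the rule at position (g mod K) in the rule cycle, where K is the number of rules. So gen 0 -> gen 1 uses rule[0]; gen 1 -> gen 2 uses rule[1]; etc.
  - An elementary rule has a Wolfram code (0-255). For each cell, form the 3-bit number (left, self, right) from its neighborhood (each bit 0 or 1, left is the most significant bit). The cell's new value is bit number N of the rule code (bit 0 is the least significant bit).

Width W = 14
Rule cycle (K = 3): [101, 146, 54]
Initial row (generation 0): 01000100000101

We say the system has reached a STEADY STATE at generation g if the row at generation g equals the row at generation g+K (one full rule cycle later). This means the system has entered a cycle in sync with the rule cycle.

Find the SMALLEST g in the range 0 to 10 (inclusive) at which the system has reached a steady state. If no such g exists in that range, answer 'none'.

Gen 0: 01000100000101
Gen 1 (rule 101): 01010101110111
Gen 2 (rule 146): 10000000100010
Gen 3 (rule 54): 11000001110111
Gen 4 (rule 101): 01011100011001
Gen 5 (rule 146): 10001010100110
Gen 6 (rule 54): 11011111111001
Gen 7 (rule 101): 01100000001001
Gen 8 (rule 146): 10010000010110
Gen 9 (rule 54): 11111000111001
Gen 10 (rule 101): 00001010001001
Gen 11 (rule 146): 00010001010110
Gen 12 (rule 54): 00111011111001
Gen 13 (rule 101): 10001100001001

Answer: none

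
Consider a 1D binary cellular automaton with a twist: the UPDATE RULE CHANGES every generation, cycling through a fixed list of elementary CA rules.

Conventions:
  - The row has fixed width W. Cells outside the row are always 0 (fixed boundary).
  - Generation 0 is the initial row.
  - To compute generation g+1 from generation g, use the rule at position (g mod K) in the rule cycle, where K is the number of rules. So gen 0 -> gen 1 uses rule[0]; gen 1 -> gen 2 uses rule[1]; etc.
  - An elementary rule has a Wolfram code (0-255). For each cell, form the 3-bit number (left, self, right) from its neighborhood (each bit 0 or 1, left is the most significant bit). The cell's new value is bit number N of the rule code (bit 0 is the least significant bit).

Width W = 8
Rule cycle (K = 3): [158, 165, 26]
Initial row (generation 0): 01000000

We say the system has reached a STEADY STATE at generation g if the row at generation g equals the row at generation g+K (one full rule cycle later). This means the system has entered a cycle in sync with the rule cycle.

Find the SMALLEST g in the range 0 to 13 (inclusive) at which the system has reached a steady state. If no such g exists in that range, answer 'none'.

Gen 0: 01000000
Gen 1 (rule 158): 11100000
Gen 2 (rule 165): 01001111
Gen 3 (rule 26): 10111000
Gen 4 (rule 158): 10110100
Gen 5 (rule 165): 11001101
Gen 6 (rule 26): 10111000
Gen 7 (rule 158): 10110100
Gen 8 (rule 165): 11001101
Gen 9 (rule 26): 10111000
Gen 10 (rule 158): 10110100
Gen 11 (rule 165): 11001101
Gen 12 (rule 26): 10111000
Gen 13 (rule 158): 10110100
Gen 14 (rule 165): 11001101
Gen 15 (rule 26): 10111000
Gen 16 (rule 158): 10110100

Answer: 3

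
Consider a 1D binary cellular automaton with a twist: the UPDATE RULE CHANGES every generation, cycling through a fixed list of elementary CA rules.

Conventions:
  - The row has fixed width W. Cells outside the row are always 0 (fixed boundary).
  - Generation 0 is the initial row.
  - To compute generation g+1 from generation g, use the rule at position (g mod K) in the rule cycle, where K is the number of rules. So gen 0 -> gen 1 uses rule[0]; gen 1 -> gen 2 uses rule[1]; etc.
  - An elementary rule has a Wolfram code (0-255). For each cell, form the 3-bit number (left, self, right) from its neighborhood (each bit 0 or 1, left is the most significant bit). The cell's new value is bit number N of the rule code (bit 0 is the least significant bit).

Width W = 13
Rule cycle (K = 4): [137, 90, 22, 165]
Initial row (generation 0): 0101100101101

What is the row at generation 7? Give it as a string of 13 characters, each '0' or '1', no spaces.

Answer: 0001000001000

Derivation:
Gen 0: 0101100101101
Gen 1 (rule 137): 0001000001000
Gen 2 (rule 90): 0010100010100
Gen 3 (rule 22): 0110110110110
Gen 4 (rule 165): 0001001001000
Gen 5 (rule 137): 1100000000011
Gen 6 (rule 90): 1110000000111
Gen 7 (rule 22): 0001000001000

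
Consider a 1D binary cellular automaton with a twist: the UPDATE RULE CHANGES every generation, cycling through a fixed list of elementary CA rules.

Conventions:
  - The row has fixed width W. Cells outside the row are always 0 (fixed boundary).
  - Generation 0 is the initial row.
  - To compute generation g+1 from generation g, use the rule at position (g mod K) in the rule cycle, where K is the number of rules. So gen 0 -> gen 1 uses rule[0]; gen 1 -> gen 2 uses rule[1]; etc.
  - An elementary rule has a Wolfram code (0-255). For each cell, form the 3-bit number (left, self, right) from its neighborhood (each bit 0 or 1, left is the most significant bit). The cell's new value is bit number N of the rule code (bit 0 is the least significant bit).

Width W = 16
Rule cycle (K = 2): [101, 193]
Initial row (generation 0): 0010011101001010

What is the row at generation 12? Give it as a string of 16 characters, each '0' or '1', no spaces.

Gen 0: 0010011101001010
Gen 1 (rule 101): 1010000111001110
Gen 2 (rule 193): 0000110011000110
Gen 3 (rule 101): 1110010001010010
Gen 4 (rule 193): 0110000100000000
Gen 5 (rule 101): 0010110101111111
Gen 6 (rule 193): 1000010000111111
Gen 7 (rule 101): 1011010110000001
Gen 8 (rule 193): 0001000010111100
Gen 9 (rule 101): 1101011011000101
Gen 10 (rule 193): 0100001001010000
Gen 11 (rule 101): 0101101001110111
Gen 12 (rule 193): 0000100000110011

Answer: 0000100000110011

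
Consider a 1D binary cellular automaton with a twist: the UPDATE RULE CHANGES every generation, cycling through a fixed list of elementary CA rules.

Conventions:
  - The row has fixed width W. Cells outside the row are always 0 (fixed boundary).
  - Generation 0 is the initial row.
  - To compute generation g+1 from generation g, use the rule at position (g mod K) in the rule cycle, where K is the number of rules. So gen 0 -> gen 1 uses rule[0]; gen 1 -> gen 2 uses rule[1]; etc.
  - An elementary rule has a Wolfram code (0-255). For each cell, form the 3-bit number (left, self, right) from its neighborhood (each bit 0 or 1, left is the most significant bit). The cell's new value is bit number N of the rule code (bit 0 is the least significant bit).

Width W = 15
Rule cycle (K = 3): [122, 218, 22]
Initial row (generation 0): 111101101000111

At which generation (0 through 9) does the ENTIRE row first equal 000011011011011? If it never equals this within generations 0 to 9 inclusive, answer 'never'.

Gen 0: 111101101000111
Gen 1 (rule 122): 100111110101101
Gen 2 (rule 218): 011111110001100
Gen 3 (rule 22): 100000001010010
Gen 4 (rule 122): 010000010101101
Gen 5 (rule 218): 101000100001100
Gen 6 (rule 22): 101101110010010
Gen 7 (rule 122): 011111011101101
Gen 8 (rule 218): 111111011101100
Gen 9 (rule 22): 000000000000010

Answer: never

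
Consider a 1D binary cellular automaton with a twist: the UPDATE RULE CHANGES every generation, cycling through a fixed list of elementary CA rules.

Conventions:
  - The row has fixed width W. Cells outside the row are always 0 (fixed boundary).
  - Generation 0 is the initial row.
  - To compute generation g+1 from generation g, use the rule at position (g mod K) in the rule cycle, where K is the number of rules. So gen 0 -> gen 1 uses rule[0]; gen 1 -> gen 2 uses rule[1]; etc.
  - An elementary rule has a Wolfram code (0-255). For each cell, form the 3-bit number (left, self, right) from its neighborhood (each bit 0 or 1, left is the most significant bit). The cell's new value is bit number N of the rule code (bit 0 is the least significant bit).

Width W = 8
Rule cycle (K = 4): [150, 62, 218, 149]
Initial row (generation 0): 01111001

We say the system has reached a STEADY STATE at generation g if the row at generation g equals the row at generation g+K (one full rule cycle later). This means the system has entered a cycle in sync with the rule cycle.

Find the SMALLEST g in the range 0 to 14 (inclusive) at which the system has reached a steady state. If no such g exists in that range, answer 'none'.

Answer: none

Derivation:
Gen 0: 01111001
Gen 1 (rule 150): 10110111
Gen 2 (rule 62): 11101100
Gen 3 (rule 218): 11101110
Gen 4 (rule 149): 01000101
Gen 5 (rule 150): 11101101
Gen 6 (rule 62): 10011011
Gen 7 (rule 218): 01111011
Gen 8 (rule 149): 00110000
Gen 9 (rule 150): 01001000
Gen 10 (rule 62): 11111100
Gen 11 (rule 218): 11111110
Gen 12 (rule 149): 01111101
Gen 13 (rule 150): 10111001
Gen 14 (rule 62): 11100111
Gen 15 (rule 218): 11111111
Gen 16 (rule 149): 01111110
Gen 17 (rule 150): 10111101
Gen 18 (rule 62): 11100011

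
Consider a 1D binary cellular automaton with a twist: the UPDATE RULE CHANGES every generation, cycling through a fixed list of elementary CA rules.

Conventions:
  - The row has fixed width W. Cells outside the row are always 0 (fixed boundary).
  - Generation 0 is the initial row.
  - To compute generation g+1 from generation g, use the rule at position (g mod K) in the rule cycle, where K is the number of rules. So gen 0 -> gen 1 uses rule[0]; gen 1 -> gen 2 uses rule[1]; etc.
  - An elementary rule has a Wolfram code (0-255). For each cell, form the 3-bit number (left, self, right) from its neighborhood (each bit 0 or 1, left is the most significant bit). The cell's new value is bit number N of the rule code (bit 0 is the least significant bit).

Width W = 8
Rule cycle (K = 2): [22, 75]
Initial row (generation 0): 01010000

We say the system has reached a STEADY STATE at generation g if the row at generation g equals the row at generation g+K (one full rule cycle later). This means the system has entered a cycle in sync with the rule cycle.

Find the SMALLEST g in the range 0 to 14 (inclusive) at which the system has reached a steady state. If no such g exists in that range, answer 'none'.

Answer: 3

Derivation:
Gen 0: 01010000
Gen 1 (rule 22): 11011000
Gen 2 (rule 75): 11011011
Gen 3 (rule 22): 00000000
Gen 4 (rule 75): 11111111
Gen 5 (rule 22): 00000000
Gen 6 (rule 75): 11111111
Gen 7 (rule 22): 00000000
Gen 8 (rule 75): 11111111
Gen 9 (rule 22): 00000000
Gen 10 (rule 75): 11111111
Gen 11 (rule 22): 00000000
Gen 12 (rule 75): 11111111
Gen 13 (rule 22): 00000000
Gen 14 (rule 75): 11111111
Gen 15 (rule 22): 00000000
Gen 16 (rule 75): 11111111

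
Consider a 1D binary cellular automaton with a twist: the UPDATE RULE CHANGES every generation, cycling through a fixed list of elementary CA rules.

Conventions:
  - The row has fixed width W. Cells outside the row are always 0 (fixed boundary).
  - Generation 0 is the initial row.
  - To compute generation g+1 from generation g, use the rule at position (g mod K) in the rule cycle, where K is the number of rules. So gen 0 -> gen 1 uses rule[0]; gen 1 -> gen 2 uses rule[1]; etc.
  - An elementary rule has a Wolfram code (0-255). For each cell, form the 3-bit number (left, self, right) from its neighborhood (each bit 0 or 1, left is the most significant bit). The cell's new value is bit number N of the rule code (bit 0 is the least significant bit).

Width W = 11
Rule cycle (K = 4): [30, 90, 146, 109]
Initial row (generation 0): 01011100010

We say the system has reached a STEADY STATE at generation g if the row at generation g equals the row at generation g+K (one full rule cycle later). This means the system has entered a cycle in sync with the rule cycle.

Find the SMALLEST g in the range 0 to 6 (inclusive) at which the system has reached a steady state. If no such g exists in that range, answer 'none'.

Gen 0: 01011100010
Gen 1 (rule 30): 11010010111
Gen 2 (rule 90): 11001100101
Gen 3 (rule 146): 00110011000
Gen 4 (rule 109): 10110011011
Gen 5 (rule 30): 10101110010
Gen 6 (rule 90): 00001011101
Gen 7 (rule 146): 00010001000
Gen 8 (rule 109): 11010101011
Gen 9 (rule 30): 10010101010
Gen 10 (rule 90): 01100000001

Answer: none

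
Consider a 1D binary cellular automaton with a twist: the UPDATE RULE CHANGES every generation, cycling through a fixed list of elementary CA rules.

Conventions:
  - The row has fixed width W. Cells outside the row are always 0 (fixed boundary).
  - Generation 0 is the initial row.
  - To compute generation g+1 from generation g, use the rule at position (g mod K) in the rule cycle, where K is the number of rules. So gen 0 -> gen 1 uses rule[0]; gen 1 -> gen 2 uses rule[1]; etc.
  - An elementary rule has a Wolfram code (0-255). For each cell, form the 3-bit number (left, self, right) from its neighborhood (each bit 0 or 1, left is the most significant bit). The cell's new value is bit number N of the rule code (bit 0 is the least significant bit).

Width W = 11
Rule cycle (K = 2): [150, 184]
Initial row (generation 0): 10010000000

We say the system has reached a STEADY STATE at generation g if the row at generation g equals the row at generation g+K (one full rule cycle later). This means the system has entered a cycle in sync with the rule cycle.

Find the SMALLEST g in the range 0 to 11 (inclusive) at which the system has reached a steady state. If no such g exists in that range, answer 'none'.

Answer: none

Derivation:
Gen 0: 10010000000
Gen 1 (rule 150): 11111000000
Gen 2 (rule 184): 11110100000
Gen 3 (rule 150): 01100110000
Gen 4 (rule 184): 01010101000
Gen 5 (rule 150): 11010101100
Gen 6 (rule 184): 10101011010
Gen 7 (rule 150): 10101000011
Gen 8 (rule 184): 01010100010
Gen 9 (rule 150): 11010110111
Gen 10 (rule 184): 10101101110
Gen 11 (rule 150): 10100000101
Gen 12 (rule 184): 01010000010
Gen 13 (rule 150): 11011000111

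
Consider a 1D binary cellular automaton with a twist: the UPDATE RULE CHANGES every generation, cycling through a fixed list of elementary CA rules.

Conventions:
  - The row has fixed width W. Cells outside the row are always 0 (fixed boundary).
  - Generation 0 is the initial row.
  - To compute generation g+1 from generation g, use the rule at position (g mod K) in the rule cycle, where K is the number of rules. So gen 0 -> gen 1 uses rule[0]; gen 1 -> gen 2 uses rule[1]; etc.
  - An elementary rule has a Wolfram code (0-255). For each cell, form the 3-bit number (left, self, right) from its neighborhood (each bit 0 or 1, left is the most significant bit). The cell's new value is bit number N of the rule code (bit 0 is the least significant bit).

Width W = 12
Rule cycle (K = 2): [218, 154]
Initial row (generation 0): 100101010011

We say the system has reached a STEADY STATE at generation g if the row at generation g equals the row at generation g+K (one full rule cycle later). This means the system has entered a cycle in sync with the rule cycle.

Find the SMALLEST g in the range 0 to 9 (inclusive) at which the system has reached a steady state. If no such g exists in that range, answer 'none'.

Answer: 7

Derivation:
Gen 0: 100101010011
Gen 1 (rule 218): 011000001111
Gen 2 (rule 154): 110100011110
Gen 3 (rule 218): 110010111111
Gen 4 (rule 154): 101100111110
Gen 5 (rule 218): 001111111111
Gen 6 (rule 154): 011111111110
Gen 7 (rule 218): 111111111111
Gen 8 (rule 154): 111111111110
Gen 9 (rule 218): 111111111111
Gen 10 (rule 154): 111111111110
Gen 11 (rule 218): 111111111111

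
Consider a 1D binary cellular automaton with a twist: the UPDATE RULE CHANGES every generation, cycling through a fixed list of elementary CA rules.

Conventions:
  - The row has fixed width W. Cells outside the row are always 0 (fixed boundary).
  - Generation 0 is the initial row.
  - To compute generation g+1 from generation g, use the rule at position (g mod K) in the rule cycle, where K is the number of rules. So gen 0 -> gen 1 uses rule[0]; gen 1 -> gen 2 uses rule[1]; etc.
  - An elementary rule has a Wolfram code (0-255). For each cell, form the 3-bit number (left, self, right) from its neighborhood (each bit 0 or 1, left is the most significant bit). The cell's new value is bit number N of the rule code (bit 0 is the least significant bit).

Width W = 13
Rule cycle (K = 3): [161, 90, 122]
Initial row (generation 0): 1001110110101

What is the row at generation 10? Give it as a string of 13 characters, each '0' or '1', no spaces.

Answer: 0000111101000

Derivation:
Gen 0: 1001110110101
Gen 1 (rule 161): 0000101001010
Gen 2 (rule 90): 0001000110001
Gen 3 (rule 122): 0010101111010
Gen 4 (rule 161): 1001010110100
Gen 5 (rule 90): 0110000110010
Gen 6 (rule 122): 1111001111101
Gen 7 (rule 161): 0110000111010
Gen 8 (rule 90): 1111001101001
Gen 9 (rule 122): 1001111110110
Gen 10 (rule 161): 0000111101000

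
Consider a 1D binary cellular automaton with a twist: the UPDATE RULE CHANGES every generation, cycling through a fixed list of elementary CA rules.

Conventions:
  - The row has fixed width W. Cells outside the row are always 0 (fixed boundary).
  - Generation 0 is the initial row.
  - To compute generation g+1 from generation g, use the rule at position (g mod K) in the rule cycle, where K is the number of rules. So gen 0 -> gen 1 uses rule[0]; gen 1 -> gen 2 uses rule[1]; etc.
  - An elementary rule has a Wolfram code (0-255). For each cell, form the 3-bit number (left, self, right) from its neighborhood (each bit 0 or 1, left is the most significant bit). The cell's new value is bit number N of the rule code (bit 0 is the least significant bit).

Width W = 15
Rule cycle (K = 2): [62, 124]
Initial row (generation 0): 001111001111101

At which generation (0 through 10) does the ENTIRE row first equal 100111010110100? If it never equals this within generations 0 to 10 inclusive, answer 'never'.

Answer: 9

Derivation:
Gen 0: 001111001111101
Gen 1 (rule 62): 011000111000011
Gen 2 (rule 124): 011100101100011
Gen 3 (rule 62): 110011111010110
Gen 4 (rule 124): 111010001111111
Gen 5 (rule 62): 100111011000000
Gen 6 (rule 124): 110101111100000
Gen 7 (rule 62): 101111000010000
Gen 8 (rule 124): 111001100011000
Gen 9 (rule 62): 100111010110100
Gen 10 (rule 124): 110101111111110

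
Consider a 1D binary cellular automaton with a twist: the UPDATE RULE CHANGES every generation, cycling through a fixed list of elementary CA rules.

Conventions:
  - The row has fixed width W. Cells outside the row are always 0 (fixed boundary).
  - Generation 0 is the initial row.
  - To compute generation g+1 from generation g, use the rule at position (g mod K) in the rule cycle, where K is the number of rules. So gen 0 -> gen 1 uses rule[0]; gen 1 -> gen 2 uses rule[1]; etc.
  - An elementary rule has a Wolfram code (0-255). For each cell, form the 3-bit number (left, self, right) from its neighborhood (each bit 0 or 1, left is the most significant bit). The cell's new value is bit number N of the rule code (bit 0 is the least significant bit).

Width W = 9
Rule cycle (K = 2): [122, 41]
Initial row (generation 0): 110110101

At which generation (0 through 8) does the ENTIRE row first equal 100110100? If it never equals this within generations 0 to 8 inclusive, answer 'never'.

Gen 0: 110110101
Gen 1 (rule 122): 111111010
Gen 2 (rule 41): 100000100
Gen 3 (rule 122): 010001010
Gen 4 (rule 41): 000100100
Gen 5 (rule 122): 001011010
Gen 6 (rule 41): 100110100
Gen 7 (rule 122): 011111010
Gen 8 (rule 41): 010000100

Answer: 6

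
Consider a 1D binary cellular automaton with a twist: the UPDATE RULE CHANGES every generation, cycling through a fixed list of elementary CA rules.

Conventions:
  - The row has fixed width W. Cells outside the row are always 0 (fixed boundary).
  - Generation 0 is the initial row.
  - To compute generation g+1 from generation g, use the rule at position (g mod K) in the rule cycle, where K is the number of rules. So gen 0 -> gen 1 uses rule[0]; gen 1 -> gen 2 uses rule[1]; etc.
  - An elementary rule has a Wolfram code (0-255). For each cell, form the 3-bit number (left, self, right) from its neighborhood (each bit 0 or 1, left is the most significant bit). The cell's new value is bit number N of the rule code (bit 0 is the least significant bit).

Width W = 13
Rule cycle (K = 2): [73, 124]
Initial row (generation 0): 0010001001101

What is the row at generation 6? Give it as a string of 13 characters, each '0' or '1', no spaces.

Gen 0: 0010001001101
Gen 1 (rule 73): 1000100001100
Gen 2 (rule 124): 1100110001110
Gen 3 (rule 73): 1100110101010
Gen 4 (rule 124): 1110111111111
Gen 5 (rule 73): 1010100000001
Gen 6 (rule 124): 1111110000001

Answer: 1111110000001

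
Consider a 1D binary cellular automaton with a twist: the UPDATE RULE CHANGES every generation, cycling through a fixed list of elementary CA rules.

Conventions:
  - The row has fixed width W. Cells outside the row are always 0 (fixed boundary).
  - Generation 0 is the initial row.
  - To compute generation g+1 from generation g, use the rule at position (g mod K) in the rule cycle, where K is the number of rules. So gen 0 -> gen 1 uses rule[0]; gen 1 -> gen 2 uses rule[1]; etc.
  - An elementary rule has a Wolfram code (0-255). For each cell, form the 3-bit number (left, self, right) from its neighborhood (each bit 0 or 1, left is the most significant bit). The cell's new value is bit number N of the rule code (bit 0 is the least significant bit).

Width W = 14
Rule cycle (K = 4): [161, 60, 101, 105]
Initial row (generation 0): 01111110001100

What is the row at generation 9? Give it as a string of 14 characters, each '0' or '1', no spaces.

Gen 0: 01111110001100
Gen 1 (rule 161): 00111100100001
Gen 2 (rule 60): 00100010110001
Gen 3 (rule 101): 10101011010101
Gen 4 (rule 105): 01010111101010
Gen 5 (rule 161): 00101011010100
Gen 6 (rule 60): 00111110111110
Gen 7 (rule 101): 10000011000010
Gen 8 (rule 105): 00111011011000
Gen 9 (rule 161): 10010100100011

Answer: 10010100100011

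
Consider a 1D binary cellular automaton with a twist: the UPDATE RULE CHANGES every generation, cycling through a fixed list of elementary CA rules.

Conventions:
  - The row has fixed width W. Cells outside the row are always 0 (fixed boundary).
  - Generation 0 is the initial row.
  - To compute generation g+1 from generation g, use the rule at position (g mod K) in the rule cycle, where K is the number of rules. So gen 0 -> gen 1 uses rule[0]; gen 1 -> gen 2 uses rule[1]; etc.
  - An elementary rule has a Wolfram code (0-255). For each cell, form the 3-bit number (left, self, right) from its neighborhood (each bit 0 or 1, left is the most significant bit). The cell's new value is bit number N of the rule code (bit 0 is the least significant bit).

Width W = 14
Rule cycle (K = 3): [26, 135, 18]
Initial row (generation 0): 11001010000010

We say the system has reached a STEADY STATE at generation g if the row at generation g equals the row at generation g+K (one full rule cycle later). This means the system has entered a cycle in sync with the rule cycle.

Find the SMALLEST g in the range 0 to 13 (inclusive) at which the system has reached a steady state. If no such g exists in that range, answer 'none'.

Gen 0: 11001010000010
Gen 1 (rule 26): 10110001000101
Gen 2 (rule 135): 10000111011101
Gen 3 (rule 18): 01001000000000
Gen 4 (rule 26): 10110100000000
Gen 5 (rule 135): 10000101111111
Gen 6 (rule 18): 01001000000000
Gen 7 (rule 26): 10110100000000
Gen 8 (rule 135): 10000101111111
Gen 9 (rule 18): 01001000000000
Gen 10 (rule 26): 10110100000000
Gen 11 (rule 135): 10000101111111
Gen 12 (rule 18): 01001000000000
Gen 13 (rule 26): 10110100000000
Gen 14 (rule 135): 10000101111111
Gen 15 (rule 18): 01001000000000
Gen 16 (rule 26): 10110100000000

Answer: 3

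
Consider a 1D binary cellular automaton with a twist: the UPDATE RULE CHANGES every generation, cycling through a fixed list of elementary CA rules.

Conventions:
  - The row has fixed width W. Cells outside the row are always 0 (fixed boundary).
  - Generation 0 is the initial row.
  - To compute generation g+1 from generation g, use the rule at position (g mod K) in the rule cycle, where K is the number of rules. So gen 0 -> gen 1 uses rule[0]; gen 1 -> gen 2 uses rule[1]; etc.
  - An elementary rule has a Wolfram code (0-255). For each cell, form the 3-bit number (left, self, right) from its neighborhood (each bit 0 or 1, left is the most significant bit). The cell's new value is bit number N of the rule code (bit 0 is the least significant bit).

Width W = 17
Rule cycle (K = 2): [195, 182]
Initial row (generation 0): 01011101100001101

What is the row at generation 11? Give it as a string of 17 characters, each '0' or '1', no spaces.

Answer: 01001111001100010

Derivation:
Gen 0: 01011101100001101
Gen 1 (rule 195): 10001100101110100
Gen 2 (rule 182): 11010011110101110
Gen 3 (rule 195): 01000101110000110
Gen 4 (rule 182): 11101110101001001
Gen 5 (rule 195): 01100110000010010
Gen 6 (rule 182): 10011001000111111
Gen 7 (rule 195): 00101010011011111
Gen 8 (rule 182): 01111111100101110
Gen 9 (rule 195): 10111111101000110
Gen 10 (rule 182): 11011111011101001
Gen 11 (rule 195): 01001111001100010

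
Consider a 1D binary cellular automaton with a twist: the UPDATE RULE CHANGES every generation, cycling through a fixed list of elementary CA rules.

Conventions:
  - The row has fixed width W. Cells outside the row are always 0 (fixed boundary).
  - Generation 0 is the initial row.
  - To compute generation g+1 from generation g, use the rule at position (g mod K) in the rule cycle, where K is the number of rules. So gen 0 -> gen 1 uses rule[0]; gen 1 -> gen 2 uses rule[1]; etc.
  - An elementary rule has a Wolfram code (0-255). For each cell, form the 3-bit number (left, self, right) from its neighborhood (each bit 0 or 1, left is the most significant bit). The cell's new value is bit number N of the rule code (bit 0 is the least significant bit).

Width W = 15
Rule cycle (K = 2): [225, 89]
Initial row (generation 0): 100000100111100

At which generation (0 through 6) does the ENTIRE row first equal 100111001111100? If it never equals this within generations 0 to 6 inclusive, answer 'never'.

Gen 0: 100000100111100
Gen 1 (rule 225): 001110000011101
Gen 2 (rule 89): 101011111010100
Gen 3 (rule 225): 010101111101001
Gen 4 (rule 89): 000001000100100
Gen 5 (rule 225): 111100010000001
Gen 6 (rule 89): 100111001111100

Answer: 6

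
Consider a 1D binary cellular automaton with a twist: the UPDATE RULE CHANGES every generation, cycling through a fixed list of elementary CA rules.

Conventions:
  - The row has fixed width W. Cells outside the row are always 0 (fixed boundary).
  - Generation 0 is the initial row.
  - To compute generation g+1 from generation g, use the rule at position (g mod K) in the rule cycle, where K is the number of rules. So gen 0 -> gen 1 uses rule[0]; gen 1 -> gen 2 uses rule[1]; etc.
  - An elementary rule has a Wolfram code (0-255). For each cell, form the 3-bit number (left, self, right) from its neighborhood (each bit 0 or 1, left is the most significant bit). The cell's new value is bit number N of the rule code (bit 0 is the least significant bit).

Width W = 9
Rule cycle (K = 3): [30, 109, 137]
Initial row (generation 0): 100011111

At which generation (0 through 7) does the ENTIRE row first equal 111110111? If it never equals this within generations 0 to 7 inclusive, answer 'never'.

Gen 0: 100011111
Gen 1 (rule 30): 110110000
Gen 2 (rule 109): 111110111
Gen 3 (rule 137): 111100110
Gen 4 (rule 30): 100011101
Gen 5 (rule 109): 101010111
Gen 6 (rule 137): 000000110
Gen 7 (rule 30): 000001101

Answer: 2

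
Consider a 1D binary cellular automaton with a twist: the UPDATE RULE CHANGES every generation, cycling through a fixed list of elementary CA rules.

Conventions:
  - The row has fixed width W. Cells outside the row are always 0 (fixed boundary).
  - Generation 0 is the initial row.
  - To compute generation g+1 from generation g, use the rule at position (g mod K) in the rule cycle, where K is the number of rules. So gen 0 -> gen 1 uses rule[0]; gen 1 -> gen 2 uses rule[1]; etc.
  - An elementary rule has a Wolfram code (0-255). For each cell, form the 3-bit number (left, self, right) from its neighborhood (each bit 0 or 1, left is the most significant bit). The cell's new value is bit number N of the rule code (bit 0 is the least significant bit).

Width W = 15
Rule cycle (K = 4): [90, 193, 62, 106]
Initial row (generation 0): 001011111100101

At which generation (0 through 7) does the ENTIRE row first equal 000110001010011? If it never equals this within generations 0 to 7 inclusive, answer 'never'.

Answer: 5

Derivation:
Gen 0: 001011111100101
Gen 1 (rule 90): 010010000111000
Gen 2 (rule 193): 000000110011011
Gen 3 (rule 62): 000001101110110
Gen 4 (rule 106): 000011111011110
Gen 5 (rule 90): 000110001010011
Gen 6 (rule 193): 110010100000001
Gen 7 (rule 62): 101111110000011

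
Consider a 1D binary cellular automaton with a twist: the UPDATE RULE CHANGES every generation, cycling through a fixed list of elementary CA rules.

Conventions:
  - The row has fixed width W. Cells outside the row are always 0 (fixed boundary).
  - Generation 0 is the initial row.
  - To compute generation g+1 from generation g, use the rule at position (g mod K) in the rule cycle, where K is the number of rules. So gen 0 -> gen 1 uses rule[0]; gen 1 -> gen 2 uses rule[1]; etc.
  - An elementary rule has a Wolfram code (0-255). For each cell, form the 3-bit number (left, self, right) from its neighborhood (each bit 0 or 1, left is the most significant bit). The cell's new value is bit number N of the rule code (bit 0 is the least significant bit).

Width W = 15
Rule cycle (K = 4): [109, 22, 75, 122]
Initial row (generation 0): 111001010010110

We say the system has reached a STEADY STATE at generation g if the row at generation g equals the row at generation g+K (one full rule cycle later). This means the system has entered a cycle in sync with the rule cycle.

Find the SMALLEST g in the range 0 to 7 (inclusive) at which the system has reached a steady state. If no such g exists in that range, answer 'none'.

Gen 0: 111001010010110
Gen 1 (rule 109): 101001110011110
Gen 2 (rule 22): 101110001100001
Gen 3 (rule 75): 001010111101110
Gen 4 (rule 122): 010101100111011
Gen 5 (rule 109): 011111100101111
Gen 6 (rule 22): 100000011100000
Gen 7 (rule 75): 001111110101111
Gen 8 (rule 122): 011000011011001
Gen 9 (rule 109): 011011011111001
Gen 10 (rule 22): 100000000000111
Gen 11 (rule 75): 001111111111101

Answer: none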